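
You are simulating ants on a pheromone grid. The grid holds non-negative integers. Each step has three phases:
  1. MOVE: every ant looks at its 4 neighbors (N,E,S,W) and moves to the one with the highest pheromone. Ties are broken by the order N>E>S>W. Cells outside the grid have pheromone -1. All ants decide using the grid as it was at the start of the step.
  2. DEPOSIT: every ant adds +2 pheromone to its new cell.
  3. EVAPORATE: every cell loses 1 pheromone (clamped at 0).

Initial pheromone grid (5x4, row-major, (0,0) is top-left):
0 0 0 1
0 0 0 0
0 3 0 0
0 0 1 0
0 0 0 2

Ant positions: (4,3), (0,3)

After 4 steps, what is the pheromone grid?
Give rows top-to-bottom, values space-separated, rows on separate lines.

After step 1: ants at (3,3),(1,3)
  0 0 0 0
  0 0 0 1
  0 2 0 0
  0 0 0 1
  0 0 0 1
After step 2: ants at (4,3),(0,3)
  0 0 0 1
  0 0 0 0
  0 1 0 0
  0 0 0 0
  0 0 0 2
After step 3: ants at (3,3),(1,3)
  0 0 0 0
  0 0 0 1
  0 0 0 0
  0 0 0 1
  0 0 0 1
After step 4: ants at (4,3),(0,3)
  0 0 0 1
  0 0 0 0
  0 0 0 0
  0 0 0 0
  0 0 0 2

0 0 0 1
0 0 0 0
0 0 0 0
0 0 0 0
0 0 0 2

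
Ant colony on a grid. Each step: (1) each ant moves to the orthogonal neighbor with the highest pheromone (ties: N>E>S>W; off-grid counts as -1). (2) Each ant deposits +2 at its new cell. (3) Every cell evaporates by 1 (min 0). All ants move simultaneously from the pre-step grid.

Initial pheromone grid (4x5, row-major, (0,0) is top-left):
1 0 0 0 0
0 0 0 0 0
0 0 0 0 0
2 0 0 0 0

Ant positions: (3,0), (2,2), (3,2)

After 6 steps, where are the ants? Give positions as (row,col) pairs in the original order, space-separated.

Step 1: ant0:(3,0)->N->(2,0) | ant1:(2,2)->N->(1,2) | ant2:(3,2)->N->(2,2)
  grid max=1 at (1,2)
Step 2: ant0:(2,0)->S->(3,0) | ant1:(1,2)->S->(2,2) | ant2:(2,2)->N->(1,2)
  grid max=2 at (1,2)
Step 3: ant0:(3,0)->N->(2,0) | ant1:(2,2)->N->(1,2) | ant2:(1,2)->S->(2,2)
  grid max=3 at (1,2)
Step 4: ant0:(2,0)->S->(3,0) | ant1:(1,2)->S->(2,2) | ant2:(2,2)->N->(1,2)
  grid max=4 at (1,2)
Step 5: ant0:(3,0)->N->(2,0) | ant1:(2,2)->N->(1,2) | ant2:(1,2)->S->(2,2)
  grid max=5 at (1,2)
Step 6: ant0:(2,0)->S->(3,0) | ant1:(1,2)->S->(2,2) | ant2:(2,2)->N->(1,2)
  grid max=6 at (1,2)

(3,0) (2,2) (1,2)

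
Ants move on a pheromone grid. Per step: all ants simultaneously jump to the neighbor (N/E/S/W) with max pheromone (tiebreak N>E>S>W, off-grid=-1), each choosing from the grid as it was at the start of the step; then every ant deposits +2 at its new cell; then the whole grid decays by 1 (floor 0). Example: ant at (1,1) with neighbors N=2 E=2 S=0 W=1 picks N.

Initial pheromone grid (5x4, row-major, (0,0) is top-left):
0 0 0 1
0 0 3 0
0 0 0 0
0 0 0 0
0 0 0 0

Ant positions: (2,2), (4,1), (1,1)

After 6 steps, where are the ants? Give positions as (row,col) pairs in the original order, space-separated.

Step 1: ant0:(2,2)->N->(1,2) | ant1:(4,1)->N->(3,1) | ant2:(1,1)->E->(1,2)
  grid max=6 at (1,2)
Step 2: ant0:(1,2)->N->(0,2) | ant1:(3,1)->N->(2,1) | ant2:(1,2)->N->(0,2)
  grid max=5 at (1,2)
Step 3: ant0:(0,2)->S->(1,2) | ant1:(2,1)->N->(1,1) | ant2:(0,2)->S->(1,2)
  grid max=8 at (1,2)
Step 4: ant0:(1,2)->N->(0,2) | ant1:(1,1)->E->(1,2) | ant2:(1,2)->N->(0,2)
  grid max=9 at (1,2)
Step 5: ant0:(0,2)->S->(1,2) | ant1:(1,2)->N->(0,2) | ant2:(0,2)->S->(1,2)
  grid max=12 at (1,2)
Step 6: ant0:(1,2)->N->(0,2) | ant1:(0,2)->S->(1,2) | ant2:(1,2)->N->(0,2)
  grid max=13 at (1,2)

(0,2) (1,2) (0,2)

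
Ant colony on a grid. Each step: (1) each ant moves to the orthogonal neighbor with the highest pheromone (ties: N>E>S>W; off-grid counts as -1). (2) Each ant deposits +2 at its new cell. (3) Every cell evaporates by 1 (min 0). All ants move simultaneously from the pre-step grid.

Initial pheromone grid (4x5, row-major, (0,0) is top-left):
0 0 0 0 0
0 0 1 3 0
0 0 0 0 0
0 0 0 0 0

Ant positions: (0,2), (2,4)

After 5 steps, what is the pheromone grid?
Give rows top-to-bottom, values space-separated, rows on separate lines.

After step 1: ants at (1,2),(1,4)
  0 0 0 0 0
  0 0 2 2 1
  0 0 0 0 0
  0 0 0 0 0
After step 2: ants at (1,3),(1,3)
  0 0 0 0 0
  0 0 1 5 0
  0 0 0 0 0
  0 0 0 0 0
After step 3: ants at (1,2),(1,2)
  0 0 0 0 0
  0 0 4 4 0
  0 0 0 0 0
  0 0 0 0 0
After step 4: ants at (1,3),(1,3)
  0 0 0 0 0
  0 0 3 7 0
  0 0 0 0 0
  0 0 0 0 0
After step 5: ants at (1,2),(1,2)
  0 0 0 0 0
  0 0 6 6 0
  0 0 0 0 0
  0 0 0 0 0

0 0 0 0 0
0 0 6 6 0
0 0 0 0 0
0 0 0 0 0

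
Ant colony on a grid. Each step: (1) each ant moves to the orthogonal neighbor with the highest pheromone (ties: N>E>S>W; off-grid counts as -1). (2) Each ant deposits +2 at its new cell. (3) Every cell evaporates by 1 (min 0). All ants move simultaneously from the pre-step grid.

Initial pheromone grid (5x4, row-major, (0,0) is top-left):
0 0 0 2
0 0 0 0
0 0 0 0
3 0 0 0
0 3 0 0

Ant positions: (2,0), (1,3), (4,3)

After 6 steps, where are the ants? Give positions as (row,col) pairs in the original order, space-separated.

Step 1: ant0:(2,0)->S->(3,0) | ant1:(1,3)->N->(0,3) | ant2:(4,3)->N->(3,3)
  grid max=4 at (3,0)
Step 2: ant0:(3,0)->N->(2,0) | ant1:(0,3)->S->(1,3) | ant2:(3,3)->N->(2,3)
  grid max=3 at (3,0)
Step 3: ant0:(2,0)->S->(3,0) | ant1:(1,3)->N->(0,3) | ant2:(2,3)->N->(1,3)
  grid max=4 at (3,0)
Step 4: ant0:(3,0)->N->(2,0) | ant1:(0,3)->S->(1,3) | ant2:(1,3)->N->(0,3)
  grid max=4 at (0,3)
Step 5: ant0:(2,0)->S->(3,0) | ant1:(1,3)->N->(0,3) | ant2:(0,3)->S->(1,3)
  grid max=5 at (0,3)
Step 6: ant0:(3,0)->N->(2,0) | ant1:(0,3)->S->(1,3) | ant2:(1,3)->N->(0,3)
  grid max=6 at (0,3)

(2,0) (1,3) (0,3)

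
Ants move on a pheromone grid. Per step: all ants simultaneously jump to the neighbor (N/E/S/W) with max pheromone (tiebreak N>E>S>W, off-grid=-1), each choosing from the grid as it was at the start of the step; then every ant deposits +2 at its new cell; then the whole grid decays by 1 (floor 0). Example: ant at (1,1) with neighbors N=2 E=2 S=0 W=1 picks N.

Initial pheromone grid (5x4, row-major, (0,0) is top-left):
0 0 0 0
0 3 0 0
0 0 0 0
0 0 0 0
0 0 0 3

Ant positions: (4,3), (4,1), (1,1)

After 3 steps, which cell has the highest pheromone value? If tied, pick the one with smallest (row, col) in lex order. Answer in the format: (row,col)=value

Answer: (1,1)=4

Derivation:
Step 1: ant0:(4,3)->N->(3,3) | ant1:(4,1)->N->(3,1) | ant2:(1,1)->N->(0,1)
  grid max=2 at (1,1)
Step 2: ant0:(3,3)->S->(4,3) | ant1:(3,1)->N->(2,1) | ant2:(0,1)->S->(1,1)
  grid max=3 at (1,1)
Step 3: ant0:(4,3)->N->(3,3) | ant1:(2,1)->N->(1,1) | ant2:(1,1)->S->(2,1)
  grid max=4 at (1,1)
Final grid:
  0 0 0 0
  0 4 0 0
  0 2 0 0
  0 0 0 1
  0 0 0 2
Max pheromone 4 at (1,1)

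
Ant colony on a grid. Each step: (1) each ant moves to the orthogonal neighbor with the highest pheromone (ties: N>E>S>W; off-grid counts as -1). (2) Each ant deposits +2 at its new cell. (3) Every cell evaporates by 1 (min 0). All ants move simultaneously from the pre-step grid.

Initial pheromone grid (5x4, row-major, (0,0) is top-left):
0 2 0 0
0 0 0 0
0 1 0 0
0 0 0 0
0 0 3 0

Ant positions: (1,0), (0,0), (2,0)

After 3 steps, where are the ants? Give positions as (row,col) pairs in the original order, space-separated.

Step 1: ant0:(1,0)->N->(0,0) | ant1:(0,0)->E->(0,1) | ant2:(2,0)->E->(2,1)
  grid max=3 at (0,1)
Step 2: ant0:(0,0)->E->(0,1) | ant1:(0,1)->W->(0,0) | ant2:(2,1)->N->(1,1)
  grid max=4 at (0,1)
Step 3: ant0:(0,1)->W->(0,0) | ant1:(0,0)->E->(0,1) | ant2:(1,1)->N->(0,1)
  grid max=7 at (0,1)

(0,0) (0,1) (0,1)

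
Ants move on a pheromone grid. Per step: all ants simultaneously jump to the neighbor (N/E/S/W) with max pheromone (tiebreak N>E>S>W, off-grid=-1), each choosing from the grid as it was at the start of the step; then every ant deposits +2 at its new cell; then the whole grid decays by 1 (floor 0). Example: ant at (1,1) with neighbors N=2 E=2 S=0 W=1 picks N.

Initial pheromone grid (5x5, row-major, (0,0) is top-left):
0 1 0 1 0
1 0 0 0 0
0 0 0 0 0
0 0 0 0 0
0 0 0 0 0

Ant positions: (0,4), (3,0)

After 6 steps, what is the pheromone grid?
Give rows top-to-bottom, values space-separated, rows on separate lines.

After step 1: ants at (0,3),(2,0)
  0 0 0 2 0
  0 0 0 0 0
  1 0 0 0 0
  0 0 0 0 0
  0 0 0 0 0
After step 2: ants at (0,4),(1,0)
  0 0 0 1 1
  1 0 0 0 0
  0 0 0 0 0
  0 0 0 0 0
  0 0 0 0 0
After step 3: ants at (0,3),(0,0)
  1 0 0 2 0
  0 0 0 0 0
  0 0 0 0 0
  0 0 0 0 0
  0 0 0 0 0
After step 4: ants at (0,4),(0,1)
  0 1 0 1 1
  0 0 0 0 0
  0 0 0 0 0
  0 0 0 0 0
  0 0 0 0 0
After step 5: ants at (0,3),(0,2)
  0 0 1 2 0
  0 0 0 0 0
  0 0 0 0 0
  0 0 0 0 0
  0 0 0 0 0
After step 6: ants at (0,2),(0,3)
  0 0 2 3 0
  0 0 0 0 0
  0 0 0 0 0
  0 0 0 0 0
  0 0 0 0 0

0 0 2 3 0
0 0 0 0 0
0 0 0 0 0
0 0 0 0 0
0 0 0 0 0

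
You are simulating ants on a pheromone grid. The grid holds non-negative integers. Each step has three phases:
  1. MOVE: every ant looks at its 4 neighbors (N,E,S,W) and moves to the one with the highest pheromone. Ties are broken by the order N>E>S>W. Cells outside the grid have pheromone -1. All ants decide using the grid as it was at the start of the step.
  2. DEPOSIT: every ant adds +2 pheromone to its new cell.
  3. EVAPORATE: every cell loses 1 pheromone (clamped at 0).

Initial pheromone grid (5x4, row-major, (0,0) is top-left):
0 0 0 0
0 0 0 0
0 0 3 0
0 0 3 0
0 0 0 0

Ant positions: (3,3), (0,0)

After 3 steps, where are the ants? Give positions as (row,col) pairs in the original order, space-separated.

Step 1: ant0:(3,3)->W->(3,2) | ant1:(0,0)->E->(0,1)
  grid max=4 at (3,2)
Step 2: ant0:(3,2)->N->(2,2) | ant1:(0,1)->E->(0,2)
  grid max=3 at (2,2)
Step 3: ant0:(2,2)->S->(3,2) | ant1:(0,2)->E->(0,3)
  grid max=4 at (3,2)

(3,2) (0,3)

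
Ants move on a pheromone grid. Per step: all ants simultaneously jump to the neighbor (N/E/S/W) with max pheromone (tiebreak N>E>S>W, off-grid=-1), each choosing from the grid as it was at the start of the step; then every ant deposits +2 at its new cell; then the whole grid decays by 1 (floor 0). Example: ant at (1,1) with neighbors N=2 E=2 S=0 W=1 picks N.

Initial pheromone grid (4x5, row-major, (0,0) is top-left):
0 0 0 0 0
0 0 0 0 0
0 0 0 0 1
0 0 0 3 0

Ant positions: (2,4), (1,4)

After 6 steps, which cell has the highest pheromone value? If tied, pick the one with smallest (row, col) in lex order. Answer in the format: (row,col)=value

Answer: (2,4)=7

Derivation:
Step 1: ant0:(2,4)->N->(1,4) | ant1:(1,4)->S->(2,4)
  grid max=2 at (2,4)
Step 2: ant0:(1,4)->S->(2,4) | ant1:(2,4)->N->(1,4)
  grid max=3 at (2,4)
Step 3: ant0:(2,4)->N->(1,4) | ant1:(1,4)->S->(2,4)
  grid max=4 at (2,4)
Step 4: ant0:(1,4)->S->(2,4) | ant1:(2,4)->N->(1,4)
  grid max=5 at (2,4)
Step 5: ant0:(2,4)->N->(1,4) | ant1:(1,4)->S->(2,4)
  grid max=6 at (2,4)
Step 6: ant0:(1,4)->S->(2,4) | ant1:(2,4)->N->(1,4)
  grid max=7 at (2,4)
Final grid:
  0 0 0 0 0
  0 0 0 0 6
  0 0 0 0 7
  0 0 0 0 0
Max pheromone 7 at (2,4)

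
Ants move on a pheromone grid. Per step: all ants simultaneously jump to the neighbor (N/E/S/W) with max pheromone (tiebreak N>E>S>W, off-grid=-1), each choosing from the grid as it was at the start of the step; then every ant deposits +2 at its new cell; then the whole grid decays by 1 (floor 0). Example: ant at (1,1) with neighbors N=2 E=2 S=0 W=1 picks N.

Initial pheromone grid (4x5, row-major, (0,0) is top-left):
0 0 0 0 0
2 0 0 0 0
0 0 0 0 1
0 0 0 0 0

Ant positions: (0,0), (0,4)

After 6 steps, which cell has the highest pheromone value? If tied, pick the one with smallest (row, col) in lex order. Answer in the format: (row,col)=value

Answer: (1,0)=2

Derivation:
Step 1: ant0:(0,0)->S->(1,0) | ant1:(0,4)->S->(1,4)
  grid max=3 at (1,0)
Step 2: ant0:(1,0)->N->(0,0) | ant1:(1,4)->N->(0,4)
  grid max=2 at (1,0)
Step 3: ant0:(0,0)->S->(1,0) | ant1:(0,4)->S->(1,4)
  grid max=3 at (1,0)
Step 4: ant0:(1,0)->N->(0,0) | ant1:(1,4)->N->(0,4)
  grid max=2 at (1,0)
Step 5: ant0:(0,0)->S->(1,0) | ant1:(0,4)->S->(1,4)
  grid max=3 at (1,0)
Step 6: ant0:(1,0)->N->(0,0) | ant1:(1,4)->N->(0,4)
  grid max=2 at (1,0)
Final grid:
  1 0 0 0 1
  2 0 0 0 0
  0 0 0 0 0
  0 0 0 0 0
Max pheromone 2 at (1,0)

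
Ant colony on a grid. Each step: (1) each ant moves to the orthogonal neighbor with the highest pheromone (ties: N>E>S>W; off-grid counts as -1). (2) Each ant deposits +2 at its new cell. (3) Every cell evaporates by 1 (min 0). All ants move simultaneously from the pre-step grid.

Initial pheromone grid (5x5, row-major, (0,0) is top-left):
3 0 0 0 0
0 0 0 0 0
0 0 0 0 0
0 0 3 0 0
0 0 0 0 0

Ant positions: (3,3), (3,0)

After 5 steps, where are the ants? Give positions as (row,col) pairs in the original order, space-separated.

Step 1: ant0:(3,3)->W->(3,2) | ant1:(3,0)->N->(2,0)
  grid max=4 at (3,2)
Step 2: ant0:(3,2)->N->(2,2) | ant1:(2,0)->N->(1,0)
  grid max=3 at (3,2)
Step 3: ant0:(2,2)->S->(3,2) | ant1:(1,0)->N->(0,0)
  grid max=4 at (3,2)
Step 4: ant0:(3,2)->N->(2,2) | ant1:(0,0)->E->(0,1)
  grid max=3 at (3,2)
Step 5: ant0:(2,2)->S->(3,2) | ant1:(0,1)->W->(0,0)
  grid max=4 at (3,2)

(3,2) (0,0)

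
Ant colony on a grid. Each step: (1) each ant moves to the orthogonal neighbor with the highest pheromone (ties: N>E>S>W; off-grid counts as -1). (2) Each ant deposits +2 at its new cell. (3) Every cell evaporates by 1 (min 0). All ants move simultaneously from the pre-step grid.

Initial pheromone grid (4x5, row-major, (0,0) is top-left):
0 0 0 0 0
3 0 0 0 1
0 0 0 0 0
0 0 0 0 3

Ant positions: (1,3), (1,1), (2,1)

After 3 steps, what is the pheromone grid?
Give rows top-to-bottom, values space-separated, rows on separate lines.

After step 1: ants at (1,4),(1,0),(1,1)
  0 0 0 0 0
  4 1 0 0 2
  0 0 0 0 0
  0 0 0 0 2
After step 2: ants at (0,4),(1,1),(1,0)
  0 0 0 0 1
  5 2 0 0 1
  0 0 0 0 0
  0 0 0 0 1
After step 3: ants at (1,4),(1,0),(1,1)
  0 0 0 0 0
  6 3 0 0 2
  0 0 0 0 0
  0 0 0 0 0

0 0 0 0 0
6 3 0 0 2
0 0 0 0 0
0 0 0 0 0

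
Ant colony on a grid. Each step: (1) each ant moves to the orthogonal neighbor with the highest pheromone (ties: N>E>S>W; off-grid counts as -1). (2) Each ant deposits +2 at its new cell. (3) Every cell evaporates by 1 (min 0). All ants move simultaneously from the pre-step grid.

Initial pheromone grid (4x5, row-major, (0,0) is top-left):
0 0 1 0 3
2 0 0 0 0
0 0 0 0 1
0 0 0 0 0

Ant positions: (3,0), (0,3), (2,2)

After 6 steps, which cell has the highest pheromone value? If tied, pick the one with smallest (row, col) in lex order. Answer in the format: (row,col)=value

Step 1: ant0:(3,0)->N->(2,0) | ant1:(0,3)->E->(0,4) | ant2:(2,2)->N->(1,2)
  grid max=4 at (0,4)
Step 2: ant0:(2,0)->N->(1,0) | ant1:(0,4)->S->(1,4) | ant2:(1,2)->N->(0,2)
  grid max=3 at (0,4)
Step 3: ant0:(1,0)->N->(0,0) | ant1:(1,4)->N->(0,4) | ant2:(0,2)->E->(0,3)
  grid max=4 at (0,4)
Step 4: ant0:(0,0)->S->(1,0) | ant1:(0,4)->W->(0,3) | ant2:(0,3)->E->(0,4)
  grid max=5 at (0,4)
Step 5: ant0:(1,0)->N->(0,0) | ant1:(0,3)->E->(0,4) | ant2:(0,4)->W->(0,3)
  grid max=6 at (0,4)
Step 6: ant0:(0,0)->S->(1,0) | ant1:(0,4)->W->(0,3) | ant2:(0,3)->E->(0,4)
  grid max=7 at (0,4)
Final grid:
  0 0 0 4 7
  2 0 0 0 0
  0 0 0 0 0
  0 0 0 0 0
Max pheromone 7 at (0,4)

Answer: (0,4)=7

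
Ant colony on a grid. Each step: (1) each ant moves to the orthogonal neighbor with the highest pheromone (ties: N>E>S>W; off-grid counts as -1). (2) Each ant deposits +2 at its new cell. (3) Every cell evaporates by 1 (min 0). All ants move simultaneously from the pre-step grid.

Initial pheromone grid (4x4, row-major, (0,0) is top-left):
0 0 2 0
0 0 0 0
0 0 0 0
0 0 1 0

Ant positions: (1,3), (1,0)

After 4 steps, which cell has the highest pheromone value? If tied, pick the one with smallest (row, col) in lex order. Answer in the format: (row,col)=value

Answer: (0,2)=4

Derivation:
Step 1: ant0:(1,3)->N->(0,3) | ant1:(1,0)->N->(0,0)
  grid max=1 at (0,0)
Step 2: ant0:(0,3)->W->(0,2) | ant1:(0,0)->E->(0,1)
  grid max=2 at (0,2)
Step 3: ant0:(0,2)->W->(0,1) | ant1:(0,1)->E->(0,2)
  grid max=3 at (0,2)
Step 4: ant0:(0,1)->E->(0,2) | ant1:(0,2)->W->(0,1)
  grid max=4 at (0,2)
Final grid:
  0 3 4 0
  0 0 0 0
  0 0 0 0
  0 0 0 0
Max pheromone 4 at (0,2)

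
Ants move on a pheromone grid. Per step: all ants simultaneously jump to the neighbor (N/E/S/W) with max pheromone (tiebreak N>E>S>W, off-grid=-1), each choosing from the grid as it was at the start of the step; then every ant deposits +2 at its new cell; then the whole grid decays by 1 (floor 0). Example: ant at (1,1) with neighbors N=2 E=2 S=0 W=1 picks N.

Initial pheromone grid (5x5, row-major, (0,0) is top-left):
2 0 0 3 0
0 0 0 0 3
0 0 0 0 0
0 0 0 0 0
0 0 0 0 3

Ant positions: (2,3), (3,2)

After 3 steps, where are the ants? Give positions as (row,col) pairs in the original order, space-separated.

Step 1: ant0:(2,3)->N->(1,3) | ant1:(3,2)->N->(2,2)
  grid max=2 at (0,3)
Step 2: ant0:(1,3)->N->(0,3) | ant1:(2,2)->N->(1,2)
  grid max=3 at (0,3)
Step 3: ant0:(0,3)->E->(0,4) | ant1:(1,2)->N->(0,2)
  grid max=2 at (0,3)

(0,4) (0,2)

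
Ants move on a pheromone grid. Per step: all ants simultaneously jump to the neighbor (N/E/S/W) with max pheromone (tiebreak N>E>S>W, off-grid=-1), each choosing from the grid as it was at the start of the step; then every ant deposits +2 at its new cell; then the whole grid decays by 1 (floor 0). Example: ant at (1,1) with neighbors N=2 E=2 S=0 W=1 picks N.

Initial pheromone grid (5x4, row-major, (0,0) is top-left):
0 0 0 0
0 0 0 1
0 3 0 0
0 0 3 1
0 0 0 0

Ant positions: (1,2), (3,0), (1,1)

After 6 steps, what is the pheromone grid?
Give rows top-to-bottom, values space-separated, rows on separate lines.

After step 1: ants at (1,3),(2,0),(2,1)
  0 0 0 0
  0 0 0 2
  1 4 0 0
  0 0 2 0
  0 0 0 0
After step 2: ants at (0,3),(2,1),(2,0)
  0 0 0 1
  0 0 0 1
  2 5 0 0
  0 0 1 0
  0 0 0 0
After step 3: ants at (1,3),(2,0),(2,1)
  0 0 0 0
  0 0 0 2
  3 6 0 0
  0 0 0 0
  0 0 0 0
After step 4: ants at (0,3),(2,1),(2,0)
  0 0 0 1
  0 0 0 1
  4 7 0 0
  0 0 0 0
  0 0 0 0
After step 5: ants at (1,3),(2,0),(2,1)
  0 0 0 0
  0 0 0 2
  5 8 0 0
  0 0 0 0
  0 0 0 0
After step 6: ants at (0,3),(2,1),(2,0)
  0 0 0 1
  0 0 0 1
  6 9 0 0
  0 0 0 0
  0 0 0 0

0 0 0 1
0 0 0 1
6 9 0 0
0 0 0 0
0 0 0 0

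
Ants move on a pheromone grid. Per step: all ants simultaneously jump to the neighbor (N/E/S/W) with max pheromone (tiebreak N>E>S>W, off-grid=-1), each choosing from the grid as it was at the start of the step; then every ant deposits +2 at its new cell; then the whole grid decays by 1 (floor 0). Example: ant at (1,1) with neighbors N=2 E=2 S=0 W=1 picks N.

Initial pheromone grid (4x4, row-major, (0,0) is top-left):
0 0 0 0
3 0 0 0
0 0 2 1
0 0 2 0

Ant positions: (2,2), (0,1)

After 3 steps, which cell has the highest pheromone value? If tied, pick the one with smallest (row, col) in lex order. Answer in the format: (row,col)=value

Answer: (3,2)=3

Derivation:
Step 1: ant0:(2,2)->S->(3,2) | ant1:(0,1)->E->(0,2)
  grid max=3 at (3,2)
Step 2: ant0:(3,2)->N->(2,2) | ant1:(0,2)->E->(0,3)
  grid max=2 at (2,2)
Step 3: ant0:(2,2)->S->(3,2) | ant1:(0,3)->S->(1,3)
  grid max=3 at (3,2)
Final grid:
  0 0 0 0
  0 0 0 1
  0 0 1 0
  0 0 3 0
Max pheromone 3 at (3,2)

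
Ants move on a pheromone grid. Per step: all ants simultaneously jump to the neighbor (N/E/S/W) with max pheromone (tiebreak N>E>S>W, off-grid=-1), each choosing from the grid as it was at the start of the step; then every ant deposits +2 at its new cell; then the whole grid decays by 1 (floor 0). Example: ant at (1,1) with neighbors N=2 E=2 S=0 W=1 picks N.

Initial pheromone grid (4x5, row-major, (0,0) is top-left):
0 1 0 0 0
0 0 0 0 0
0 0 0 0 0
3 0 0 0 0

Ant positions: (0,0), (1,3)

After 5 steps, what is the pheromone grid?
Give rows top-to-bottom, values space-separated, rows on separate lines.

After step 1: ants at (0,1),(0,3)
  0 2 0 1 0
  0 0 0 0 0
  0 0 0 0 0
  2 0 0 0 0
After step 2: ants at (0,2),(0,4)
  0 1 1 0 1
  0 0 0 0 0
  0 0 0 0 0
  1 0 0 0 0
After step 3: ants at (0,1),(1,4)
  0 2 0 0 0
  0 0 0 0 1
  0 0 0 0 0
  0 0 0 0 0
After step 4: ants at (0,2),(0,4)
  0 1 1 0 1
  0 0 0 0 0
  0 0 0 0 0
  0 0 0 0 0
After step 5: ants at (0,1),(1,4)
  0 2 0 0 0
  0 0 0 0 1
  0 0 0 0 0
  0 0 0 0 0

0 2 0 0 0
0 0 0 0 1
0 0 0 0 0
0 0 0 0 0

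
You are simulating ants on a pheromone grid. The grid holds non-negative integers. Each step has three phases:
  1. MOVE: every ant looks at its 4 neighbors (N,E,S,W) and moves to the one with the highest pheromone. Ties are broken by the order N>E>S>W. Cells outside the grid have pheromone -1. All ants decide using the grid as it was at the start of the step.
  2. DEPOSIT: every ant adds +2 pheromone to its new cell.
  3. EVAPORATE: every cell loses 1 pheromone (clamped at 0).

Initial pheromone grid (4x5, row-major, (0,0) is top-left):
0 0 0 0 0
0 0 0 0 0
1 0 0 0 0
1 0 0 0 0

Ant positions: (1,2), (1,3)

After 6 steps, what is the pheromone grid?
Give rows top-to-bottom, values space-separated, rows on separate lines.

After step 1: ants at (0,2),(0,3)
  0 0 1 1 0
  0 0 0 0 0
  0 0 0 0 0
  0 0 0 0 0
After step 2: ants at (0,3),(0,2)
  0 0 2 2 0
  0 0 0 0 0
  0 0 0 0 0
  0 0 0 0 0
After step 3: ants at (0,2),(0,3)
  0 0 3 3 0
  0 0 0 0 0
  0 0 0 0 0
  0 0 0 0 0
After step 4: ants at (0,3),(0,2)
  0 0 4 4 0
  0 0 0 0 0
  0 0 0 0 0
  0 0 0 0 0
After step 5: ants at (0,2),(0,3)
  0 0 5 5 0
  0 0 0 0 0
  0 0 0 0 0
  0 0 0 0 0
After step 6: ants at (0,3),(0,2)
  0 0 6 6 0
  0 0 0 0 0
  0 0 0 0 0
  0 0 0 0 0

0 0 6 6 0
0 0 0 0 0
0 0 0 0 0
0 0 0 0 0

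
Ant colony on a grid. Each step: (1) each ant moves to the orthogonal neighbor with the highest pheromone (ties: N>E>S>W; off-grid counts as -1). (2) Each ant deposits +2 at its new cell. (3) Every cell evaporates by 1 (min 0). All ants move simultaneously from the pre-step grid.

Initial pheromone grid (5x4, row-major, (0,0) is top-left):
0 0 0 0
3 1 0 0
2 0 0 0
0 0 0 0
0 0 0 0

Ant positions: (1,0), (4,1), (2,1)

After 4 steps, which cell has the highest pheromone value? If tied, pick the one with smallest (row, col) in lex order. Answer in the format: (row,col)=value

Answer: (1,0)=9

Derivation:
Step 1: ant0:(1,0)->S->(2,0) | ant1:(4,1)->N->(3,1) | ant2:(2,1)->W->(2,0)
  grid max=5 at (2,0)
Step 2: ant0:(2,0)->N->(1,0) | ant1:(3,1)->N->(2,1) | ant2:(2,0)->N->(1,0)
  grid max=5 at (1,0)
Step 3: ant0:(1,0)->S->(2,0) | ant1:(2,1)->W->(2,0) | ant2:(1,0)->S->(2,0)
  grid max=9 at (2,0)
Step 4: ant0:(2,0)->N->(1,0) | ant1:(2,0)->N->(1,0) | ant2:(2,0)->N->(1,0)
  grid max=9 at (1,0)
Final grid:
  0 0 0 0
  9 0 0 0
  8 0 0 0
  0 0 0 0
  0 0 0 0
Max pheromone 9 at (1,0)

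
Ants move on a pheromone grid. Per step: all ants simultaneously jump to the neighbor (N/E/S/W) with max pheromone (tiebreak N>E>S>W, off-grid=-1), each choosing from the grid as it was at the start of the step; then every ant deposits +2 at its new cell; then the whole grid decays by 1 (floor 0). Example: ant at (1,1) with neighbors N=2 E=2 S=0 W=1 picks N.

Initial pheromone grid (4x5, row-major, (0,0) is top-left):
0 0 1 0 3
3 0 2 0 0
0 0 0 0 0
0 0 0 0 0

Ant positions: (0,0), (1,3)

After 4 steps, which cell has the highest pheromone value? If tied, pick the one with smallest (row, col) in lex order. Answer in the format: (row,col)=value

Answer: (1,0)=3

Derivation:
Step 1: ant0:(0,0)->S->(1,0) | ant1:(1,3)->W->(1,2)
  grid max=4 at (1,0)
Step 2: ant0:(1,0)->N->(0,0) | ant1:(1,2)->N->(0,2)
  grid max=3 at (1,0)
Step 3: ant0:(0,0)->S->(1,0) | ant1:(0,2)->S->(1,2)
  grid max=4 at (1,0)
Step 4: ant0:(1,0)->N->(0,0) | ant1:(1,2)->N->(0,2)
  grid max=3 at (1,0)
Final grid:
  1 0 1 0 0
  3 0 2 0 0
  0 0 0 0 0
  0 0 0 0 0
Max pheromone 3 at (1,0)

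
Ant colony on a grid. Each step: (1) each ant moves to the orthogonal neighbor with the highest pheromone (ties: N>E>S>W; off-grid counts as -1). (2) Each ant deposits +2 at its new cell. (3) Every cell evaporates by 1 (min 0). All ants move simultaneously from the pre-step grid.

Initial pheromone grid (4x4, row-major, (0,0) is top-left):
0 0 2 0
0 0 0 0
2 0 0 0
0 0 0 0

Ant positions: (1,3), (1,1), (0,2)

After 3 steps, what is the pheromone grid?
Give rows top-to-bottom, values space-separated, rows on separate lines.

After step 1: ants at (0,3),(0,1),(0,3)
  0 1 1 3
  0 0 0 0
  1 0 0 0
  0 0 0 0
After step 2: ants at (0,2),(0,2),(0,2)
  0 0 6 2
  0 0 0 0
  0 0 0 0
  0 0 0 0
After step 3: ants at (0,3),(0,3),(0,3)
  0 0 5 7
  0 0 0 0
  0 0 0 0
  0 0 0 0

0 0 5 7
0 0 0 0
0 0 0 0
0 0 0 0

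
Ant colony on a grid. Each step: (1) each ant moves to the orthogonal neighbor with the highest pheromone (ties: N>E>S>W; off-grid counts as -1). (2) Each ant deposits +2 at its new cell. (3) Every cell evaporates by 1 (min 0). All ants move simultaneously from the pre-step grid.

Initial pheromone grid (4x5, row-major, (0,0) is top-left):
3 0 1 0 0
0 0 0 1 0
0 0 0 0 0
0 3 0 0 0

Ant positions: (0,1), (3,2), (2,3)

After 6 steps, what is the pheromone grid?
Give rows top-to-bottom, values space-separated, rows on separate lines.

After step 1: ants at (0,0),(3,1),(1,3)
  4 0 0 0 0
  0 0 0 2 0
  0 0 0 0 0
  0 4 0 0 0
After step 2: ants at (0,1),(2,1),(0,3)
  3 1 0 1 0
  0 0 0 1 0
  0 1 0 0 0
  0 3 0 0 0
After step 3: ants at (0,0),(3,1),(1,3)
  4 0 0 0 0
  0 0 0 2 0
  0 0 0 0 0
  0 4 0 0 0
After step 4: ants at (0,1),(2,1),(0,3)
  3 1 0 1 0
  0 0 0 1 0
  0 1 0 0 0
  0 3 0 0 0
After step 5: ants at (0,0),(3,1),(1,3)
  4 0 0 0 0
  0 0 0 2 0
  0 0 0 0 0
  0 4 0 0 0
After step 6: ants at (0,1),(2,1),(0,3)
  3 1 0 1 0
  0 0 0 1 0
  0 1 0 0 0
  0 3 0 0 0

3 1 0 1 0
0 0 0 1 0
0 1 0 0 0
0 3 0 0 0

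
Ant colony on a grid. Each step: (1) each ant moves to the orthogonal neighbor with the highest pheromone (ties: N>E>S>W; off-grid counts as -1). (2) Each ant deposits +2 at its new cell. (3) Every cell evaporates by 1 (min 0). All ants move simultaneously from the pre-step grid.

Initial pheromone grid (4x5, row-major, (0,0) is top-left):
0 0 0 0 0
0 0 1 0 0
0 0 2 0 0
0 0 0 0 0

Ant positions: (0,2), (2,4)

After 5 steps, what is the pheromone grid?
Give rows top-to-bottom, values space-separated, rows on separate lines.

After step 1: ants at (1,2),(1,4)
  0 0 0 0 0
  0 0 2 0 1
  0 0 1 0 0
  0 0 0 0 0
After step 2: ants at (2,2),(0,4)
  0 0 0 0 1
  0 0 1 0 0
  0 0 2 0 0
  0 0 0 0 0
After step 3: ants at (1,2),(1,4)
  0 0 0 0 0
  0 0 2 0 1
  0 0 1 0 0
  0 0 0 0 0
After step 4: ants at (2,2),(0,4)
  0 0 0 0 1
  0 0 1 0 0
  0 0 2 0 0
  0 0 0 0 0
After step 5: ants at (1,2),(1,4)
  0 0 0 0 0
  0 0 2 0 1
  0 0 1 0 0
  0 0 0 0 0

0 0 0 0 0
0 0 2 0 1
0 0 1 0 0
0 0 0 0 0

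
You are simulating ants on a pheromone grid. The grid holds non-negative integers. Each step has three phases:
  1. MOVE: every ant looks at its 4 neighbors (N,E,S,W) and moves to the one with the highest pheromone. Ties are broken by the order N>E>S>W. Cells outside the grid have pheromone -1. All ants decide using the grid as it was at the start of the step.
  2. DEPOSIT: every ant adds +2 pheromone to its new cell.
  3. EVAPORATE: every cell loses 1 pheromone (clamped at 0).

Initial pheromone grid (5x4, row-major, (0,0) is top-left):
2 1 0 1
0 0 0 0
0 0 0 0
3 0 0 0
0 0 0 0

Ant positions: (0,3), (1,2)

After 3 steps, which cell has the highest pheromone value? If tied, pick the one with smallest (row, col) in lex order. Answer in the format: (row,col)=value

Step 1: ant0:(0,3)->S->(1,3) | ant1:(1,2)->N->(0,2)
  grid max=2 at (3,0)
Step 2: ant0:(1,3)->N->(0,3) | ant1:(0,2)->E->(0,3)
  grid max=3 at (0,3)
Step 3: ant0:(0,3)->S->(1,3) | ant1:(0,3)->S->(1,3)
  grid max=3 at (1,3)
Final grid:
  0 0 0 2
  0 0 0 3
  0 0 0 0
  0 0 0 0
  0 0 0 0
Max pheromone 3 at (1,3)

Answer: (1,3)=3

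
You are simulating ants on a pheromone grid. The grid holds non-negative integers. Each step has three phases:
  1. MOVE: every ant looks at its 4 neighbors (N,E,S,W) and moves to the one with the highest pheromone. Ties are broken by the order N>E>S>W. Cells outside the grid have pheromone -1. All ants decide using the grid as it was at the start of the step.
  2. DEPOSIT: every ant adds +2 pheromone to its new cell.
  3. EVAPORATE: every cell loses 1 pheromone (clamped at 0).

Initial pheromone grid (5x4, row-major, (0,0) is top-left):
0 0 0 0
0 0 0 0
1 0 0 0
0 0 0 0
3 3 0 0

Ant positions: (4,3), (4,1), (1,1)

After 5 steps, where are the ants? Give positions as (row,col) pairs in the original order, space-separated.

Step 1: ant0:(4,3)->N->(3,3) | ant1:(4,1)->W->(4,0) | ant2:(1,1)->N->(0,1)
  grid max=4 at (4,0)
Step 2: ant0:(3,3)->N->(2,3) | ant1:(4,0)->E->(4,1) | ant2:(0,1)->E->(0,2)
  grid max=3 at (4,0)
Step 3: ant0:(2,3)->N->(1,3) | ant1:(4,1)->W->(4,0) | ant2:(0,2)->E->(0,3)
  grid max=4 at (4,0)
Step 4: ant0:(1,3)->N->(0,3) | ant1:(4,0)->E->(4,1) | ant2:(0,3)->S->(1,3)
  grid max=3 at (4,0)
Step 5: ant0:(0,3)->S->(1,3) | ant1:(4,1)->W->(4,0) | ant2:(1,3)->N->(0,3)
  grid max=4 at (4,0)

(1,3) (4,0) (0,3)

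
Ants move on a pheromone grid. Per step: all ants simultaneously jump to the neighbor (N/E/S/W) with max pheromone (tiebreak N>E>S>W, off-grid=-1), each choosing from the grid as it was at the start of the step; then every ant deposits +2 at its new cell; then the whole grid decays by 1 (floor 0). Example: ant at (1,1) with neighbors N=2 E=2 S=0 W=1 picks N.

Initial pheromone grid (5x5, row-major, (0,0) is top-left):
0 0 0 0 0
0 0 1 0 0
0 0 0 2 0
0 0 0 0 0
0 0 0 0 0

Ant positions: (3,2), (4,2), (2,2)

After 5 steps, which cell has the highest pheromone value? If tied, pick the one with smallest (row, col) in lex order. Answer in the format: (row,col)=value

Answer: (2,3)=11

Derivation:
Step 1: ant0:(3,2)->N->(2,2) | ant1:(4,2)->N->(3,2) | ant2:(2,2)->E->(2,3)
  grid max=3 at (2,3)
Step 2: ant0:(2,2)->E->(2,3) | ant1:(3,2)->N->(2,2) | ant2:(2,3)->W->(2,2)
  grid max=4 at (2,2)
Step 3: ant0:(2,3)->W->(2,2) | ant1:(2,2)->E->(2,3) | ant2:(2,2)->E->(2,3)
  grid max=7 at (2,3)
Step 4: ant0:(2,2)->E->(2,3) | ant1:(2,3)->W->(2,2) | ant2:(2,3)->W->(2,2)
  grid max=8 at (2,2)
Step 5: ant0:(2,3)->W->(2,2) | ant1:(2,2)->E->(2,3) | ant2:(2,2)->E->(2,3)
  grid max=11 at (2,3)
Final grid:
  0 0 0 0 0
  0 0 0 0 0
  0 0 9 11 0
  0 0 0 0 0
  0 0 0 0 0
Max pheromone 11 at (2,3)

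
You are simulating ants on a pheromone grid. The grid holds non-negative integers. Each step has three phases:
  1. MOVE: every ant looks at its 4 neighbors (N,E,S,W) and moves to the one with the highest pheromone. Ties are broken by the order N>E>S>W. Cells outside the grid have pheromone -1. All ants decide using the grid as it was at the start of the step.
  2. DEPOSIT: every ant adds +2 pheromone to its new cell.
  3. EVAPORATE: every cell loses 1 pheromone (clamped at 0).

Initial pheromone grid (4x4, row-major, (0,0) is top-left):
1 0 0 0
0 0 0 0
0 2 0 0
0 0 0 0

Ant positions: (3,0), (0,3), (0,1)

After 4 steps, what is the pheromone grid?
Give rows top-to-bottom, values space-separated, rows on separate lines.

After step 1: ants at (2,0),(1,3),(0,0)
  2 0 0 0
  0 0 0 1
  1 1 0 0
  0 0 0 0
After step 2: ants at (2,1),(0,3),(0,1)
  1 1 0 1
  0 0 0 0
  0 2 0 0
  0 0 0 0
After step 3: ants at (1,1),(1,3),(0,0)
  2 0 0 0
  0 1 0 1
  0 1 0 0
  0 0 0 0
After step 4: ants at (2,1),(0,3),(0,1)
  1 1 0 1
  0 0 0 0
  0 2 0 0
  0 0 0 0

1 1 0 1
0 0 0 0
0 2 0 0
0 0 0 0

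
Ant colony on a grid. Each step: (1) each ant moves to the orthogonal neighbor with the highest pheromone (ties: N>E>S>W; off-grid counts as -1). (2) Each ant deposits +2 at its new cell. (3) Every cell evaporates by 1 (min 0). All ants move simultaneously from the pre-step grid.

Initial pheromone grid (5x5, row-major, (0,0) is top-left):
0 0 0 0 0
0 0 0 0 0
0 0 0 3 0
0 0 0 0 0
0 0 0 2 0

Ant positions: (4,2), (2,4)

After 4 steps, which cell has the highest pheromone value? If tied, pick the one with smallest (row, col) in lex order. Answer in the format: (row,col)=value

Answer: (2,3)=5

Derivation:
Step 1: ant0:(4,2)->E->(4,3) | ant1:(2,4)->W->(2,3)
  grid max=4 at (2,3)
Step 2: ant0:(4,3)->N->(3,3) | ant1:(2,3)->N->(1,3)
  grid max=3 at (2,3)
Step 3: ant0:(3,3)->N->(2,3) | ant1:(1,3)->S->(2,3)
  grid max=6 at (2,3)
Step 4: ant0:(2,3)->N->(1,3) | ant1:(2,3)->N->(1,3)
  grid max=5 at (2,3)
Final grid:
  0 0 0 0 0
  0 0 0 3 0
  0 0 0 5 0
  0 0 0 0 0
  0 0 0 0 0
Max pheromone 5 at (2,3)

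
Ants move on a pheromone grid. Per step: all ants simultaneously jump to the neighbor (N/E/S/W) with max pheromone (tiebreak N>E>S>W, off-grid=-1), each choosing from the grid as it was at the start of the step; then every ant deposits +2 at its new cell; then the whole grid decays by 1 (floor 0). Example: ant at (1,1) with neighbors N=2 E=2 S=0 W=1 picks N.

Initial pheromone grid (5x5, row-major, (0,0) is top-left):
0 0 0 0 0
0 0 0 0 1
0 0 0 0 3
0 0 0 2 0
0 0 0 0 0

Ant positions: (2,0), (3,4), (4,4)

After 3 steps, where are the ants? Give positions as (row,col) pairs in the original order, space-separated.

Step 1: ant0:(2,0)->N->(1,0) | ant1:(3,4)->N->(2,4) | ant2:(4,4)->N->(3,4)
  grid max=4 at (2,4)
Step 2: ant0:(1,0)->N->(0,0) | ant1:(2,4)->S->(3,4) | ant2:(3,4)->N->(2,4)
  grid max=5 at (2,4)
Step 3: ant0:(0,0)->E->(0,1) | ant1:(3,4)->N->(2,4) | ant2:(2,4)->S->(3,4)
  grid max=6 at (2,4)

(0,1) (2,4) (3,4)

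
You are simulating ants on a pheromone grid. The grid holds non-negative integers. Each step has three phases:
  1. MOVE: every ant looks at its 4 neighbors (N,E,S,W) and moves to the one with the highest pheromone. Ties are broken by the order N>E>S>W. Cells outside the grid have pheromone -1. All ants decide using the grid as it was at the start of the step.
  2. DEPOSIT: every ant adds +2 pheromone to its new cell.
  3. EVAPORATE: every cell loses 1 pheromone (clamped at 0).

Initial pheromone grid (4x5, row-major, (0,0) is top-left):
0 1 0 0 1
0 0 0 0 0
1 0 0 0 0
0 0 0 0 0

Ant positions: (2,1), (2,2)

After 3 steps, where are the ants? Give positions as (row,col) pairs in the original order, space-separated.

Step 1: ant0:(2,1)->W->(2,0) | ant1:(2,2)->N->(1,2)
  grid max=2 at (2,0)
Step 2: ant0:(2,0)->N->(1,0) | ant1:(1,2)->N->(0,2)
  grid max=1 at (0,2)
Step 3: ant0:(1,0)->S->(2,0) | ant1:(0,2)->E->(0,3)
  grid max=2 at (2,0)

(2,0) (0,3)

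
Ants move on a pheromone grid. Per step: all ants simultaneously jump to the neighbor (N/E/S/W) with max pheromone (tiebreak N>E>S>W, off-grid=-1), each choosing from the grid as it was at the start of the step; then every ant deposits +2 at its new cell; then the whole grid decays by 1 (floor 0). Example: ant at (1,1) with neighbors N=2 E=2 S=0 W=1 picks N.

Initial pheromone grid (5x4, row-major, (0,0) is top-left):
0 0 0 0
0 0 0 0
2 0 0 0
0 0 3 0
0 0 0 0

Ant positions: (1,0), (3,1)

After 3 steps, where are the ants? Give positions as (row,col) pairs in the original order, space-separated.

Step 1: ant0:(1,0)->S->(2,0) | ant1:(3,1)->E->(3,2)
  grid max=4 at (3,2)
Step 2: ant0:(2,0)->N->(1,0) | ant1:(3,2)->N->(2,2)
  grid max=3 at (3,2)
Step 3: ant0:(1,0)->S->(2,0) | ant1:(2,2)->S->(3,2)
  grid max=4 at (3,2)

(2,0) (3,2)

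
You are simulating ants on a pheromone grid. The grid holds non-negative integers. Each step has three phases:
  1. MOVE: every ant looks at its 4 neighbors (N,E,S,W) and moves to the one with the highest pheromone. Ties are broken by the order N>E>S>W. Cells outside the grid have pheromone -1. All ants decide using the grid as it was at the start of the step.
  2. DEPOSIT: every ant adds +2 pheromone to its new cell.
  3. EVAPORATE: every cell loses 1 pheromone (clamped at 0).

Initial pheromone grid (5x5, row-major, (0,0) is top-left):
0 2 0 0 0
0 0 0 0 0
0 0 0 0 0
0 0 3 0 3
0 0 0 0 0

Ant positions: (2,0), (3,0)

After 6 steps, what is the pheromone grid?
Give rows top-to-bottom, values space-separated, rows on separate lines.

After step 1: ants at (1,0),(2,0)
  0 1 0 0 0
  1 0 0 0 0
  1 0 0 0 0
  0 0 2 0 2
  0 0 0 0 0
After step 2: ants at (2,0),(1,0)
  0 0 0 0 0
  2 0 0 0 0
  2 0 0 0 0
  0 0 1 0 1
  0 0 0 0 0
After step 3: ants at (1,0),(2,0)
  0 0 0 0 0
  3 0 0 0 0
  3 0 0 0 0
  0 0 0 0 0
  0 0 0 0 0
After step 4: ants at (2,0),(1,0)
  0 0 0 0 0
  4 0 0 0 0
  4 0 0 0 0
  0 0 0 0 0
  0 0 0 0 0
After step 5: ants at (1,0),(2,0)
  0 0 0 0 0
  5 0 0 0 0
  5 0 0 0 0
  0 0 0 0 0
  0 0 0 0 0
After step 6: ants at (2,0),(1,0)
  0 0 0 0 0
  6 0 0 0 0
  6 0 0 0 0
  0 0 0 0 0
  0 0 0 0 0

0 0 0 0 0
6 0 0 0 0
6 0 0 0 0
0 0 0 0 0
0 0 0 0 0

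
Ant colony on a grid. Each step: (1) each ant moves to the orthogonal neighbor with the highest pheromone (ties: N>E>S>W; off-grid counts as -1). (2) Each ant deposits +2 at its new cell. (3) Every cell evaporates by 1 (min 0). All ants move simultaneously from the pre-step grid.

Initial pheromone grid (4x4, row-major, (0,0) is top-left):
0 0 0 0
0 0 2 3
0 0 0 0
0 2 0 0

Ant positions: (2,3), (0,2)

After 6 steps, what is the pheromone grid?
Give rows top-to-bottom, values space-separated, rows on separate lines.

After step 1: ants at (1,3),(1,2)
  0 0 0 0
  0 0 3 4
  0 0 0 0
  0 1 0 0
After step 2: ants at (1,2),(1,3)
  0 0 0 0
  0 0 4 5
  0 0 0 0
  0 0 0 0
After step 3: ants at (1,3),(1,2)
  0 0 0 0
  0 0 5 6
  0 0 0 0
  0 0 0 0
After step 4: ants at (1,2),(1,3)
  0 0 0 0
  0 0 6 7
  0 0 0 0
  0 0 0 0
After step 5: ants at (1,3),(1,2)
  0 0 0 0
  0 0 7 8
  0 0 0 0
  0 0 0 0
After step 6: ants at (1,2),(1,3)
  0 0 0 0
  0 0 8 9
  0 0 0 0
  0 0 0 0

0 0 0 0
0 0 8 9
0 0 0 0
0 0 0 0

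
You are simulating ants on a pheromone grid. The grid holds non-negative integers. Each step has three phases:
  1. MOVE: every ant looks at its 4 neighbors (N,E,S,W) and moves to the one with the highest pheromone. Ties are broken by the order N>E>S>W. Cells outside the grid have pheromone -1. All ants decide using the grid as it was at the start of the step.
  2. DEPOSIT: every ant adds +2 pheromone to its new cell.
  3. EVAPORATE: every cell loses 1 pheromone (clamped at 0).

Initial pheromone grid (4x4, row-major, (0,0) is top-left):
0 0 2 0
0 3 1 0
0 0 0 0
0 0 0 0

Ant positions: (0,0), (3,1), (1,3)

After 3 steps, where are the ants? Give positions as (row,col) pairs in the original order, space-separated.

Step 1: ant0:(0,0)->E->(0,1) | ant1:(3,1)->N->(2,1) | ant2:(1,3)->W->(1,2)
  grid max=2 at (1,1)
Step 2: ant0:(0,1)->S->(1,1) | ant1:(2,1)->N->(1,1) | ant2:(1,2)->W->(1,1)
  grid max=7 at (1,1)
Step 3: ant0:(1,1)->E->(1,2) | ant1:(1,1)->E->(1,2) | ant2:(1,1)->E->(1,2)
  grid max=6 at (1,1)

(1,2) (1,2) (1,2)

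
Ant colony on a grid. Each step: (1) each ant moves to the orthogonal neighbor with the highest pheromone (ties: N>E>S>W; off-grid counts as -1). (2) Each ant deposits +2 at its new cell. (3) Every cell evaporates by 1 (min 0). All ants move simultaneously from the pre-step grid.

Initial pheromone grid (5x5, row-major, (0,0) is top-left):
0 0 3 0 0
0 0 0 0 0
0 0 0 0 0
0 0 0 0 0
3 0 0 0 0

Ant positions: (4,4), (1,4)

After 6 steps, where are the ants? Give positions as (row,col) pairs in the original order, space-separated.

Step 1: ant0:(4,4)->N->(3,4) | ant1:(1,4)->N->(0,4)
  grid max=2 at (0,2)
Step 2: ant0:(3,4)->N->(2,4) | ant1:(0,4)->S->(1,4)
  grid max=1 at (0,2)
Step 3: ant0:(2,4)->N->(1,4) | ant1:(1,4)->S->(2,4)
  grid max=2 at (1,4)
Step 4: ant0:(1,4)->S->(2,4) | ant1:(2,4)->N->(1,4)
  grid max=3 at (1,4)
Step 5: ant0:(2,4)->N->(1,4) | ant1:(1,4)->S->(2,4)
  grid max=4 at (1,4)
Step 6: ant0:(1,4)->S->(2,4) | ant1:(2,4)->N->(1,4)
  grid max=5 at (1,4)

(2,4) (1,4)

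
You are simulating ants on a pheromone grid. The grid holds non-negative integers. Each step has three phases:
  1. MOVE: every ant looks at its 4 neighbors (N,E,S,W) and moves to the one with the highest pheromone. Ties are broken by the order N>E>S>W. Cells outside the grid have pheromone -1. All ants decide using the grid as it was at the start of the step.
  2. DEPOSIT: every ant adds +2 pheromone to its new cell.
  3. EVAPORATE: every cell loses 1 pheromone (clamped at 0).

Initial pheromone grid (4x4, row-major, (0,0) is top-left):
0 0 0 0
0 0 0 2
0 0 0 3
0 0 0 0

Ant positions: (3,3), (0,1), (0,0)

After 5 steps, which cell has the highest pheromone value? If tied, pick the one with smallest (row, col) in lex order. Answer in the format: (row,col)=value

Answer: (0,1)=5

Derivation:
Step 1: ant0:(3,3)->N->(2,3) | ant1:(0,1)->E->(0,2) | ant2:(0,0)->E->(0,1)
  grid max=4 at (2,3)
Step 2: ant0:(2,3)->N->(1,3) | ant1:(0,2)->W->(0,1) | ant2:(0,1)->E->(0,2)
  grid max=3 at (2,3)
Step 3: ant0:(1,3)->S->(2,3) | ant1:(0,1)->E->(0,2) | ant2:(0,2)->W->(0,1)
  grid max=4 at (2,3)
Step 4: ant0:(2,3)->N->(1,3) | ant1:(0,2)->W->(0,1) | ant2:(0,1)->E->(0,2)
  grid max=4 at (0,1)
Step 5: ant0:(1,3)->S->(2,3) | ant1:(0,1)->E->(0,2) | ant2:(0,2)->W->(0,1)
  grid max=5 at (0,1)
Final grid:
  0 5 5 0
  0 0 0 1
  0 0 0 4
  0 0 0 0
Max pheromone 5 at (0,1)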